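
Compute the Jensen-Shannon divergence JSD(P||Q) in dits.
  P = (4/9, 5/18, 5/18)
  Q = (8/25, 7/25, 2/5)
0.0046 dits

Jensen-Shannon divergence is:
JSD(P||Q) = 0.5 × D_KL(P||M) + 0.5 × D_KL(Q||M)
where M = 0.5 × (P + Q) is the mixture distribution.

M = 0.5 × (4/9, 5/18, 5/18) + 0.5 × (8/25, 7/25, 2/5) = (0.382222, 0.278889, 0.338889)

D_KL(P||M) = 0.0046 dits
D_KL(Q||M) = 0.0046 dits

JSD(P||Q) = 0.5 × 0.0046 + 0.5 × 0.0046 = 0.0046 dits

Unlike KL divergence, JSD is symmetric and bounded: 0 ≤ JSD ≤ log(2).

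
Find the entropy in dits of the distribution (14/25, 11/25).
0.2979 dits

Shannon entropy is H(X) = -Σ p(x) log p(x).

For P = (14/25, 11/25):
H = -14/25 × log_10(14/25) -11/25 × log_10(11/25)
H = 0.2979 dits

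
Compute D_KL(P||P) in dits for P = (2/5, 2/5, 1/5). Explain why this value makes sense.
0.0000 dits

KL divergence satisfies the Gibbs inequality: D_KL(P||Q) ≥ 0 for all distributions P, Q.

D_KL(P||Q) = Σ p(x) log(p(x)/q(x))
Each term is p(x) × log_10(p(x)/p(x)) = p(x) × log_10(1) = 0, so the sum is 0.
D_KL(P||Q) = 0.0000 dits

When P = Q, the KL divergence is exactly 0, as there is no 'divergence' between identical distributions.

This non-negativity is a fundamental property: relative entropy cannot be negative because it measures how different Q is from P.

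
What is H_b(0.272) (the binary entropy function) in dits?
0.2542 dits

The binary entropy function is:
H(p) = -p log(p) - (1-p) log(1-p)

H(0.272) = -0.272 × log_10(0.272) - 0.728 × log_10(0.728)
H(0.272) = 0.2542 dits

Note: Binary entropy is maximized at p=0.5 (H=1 bit) and minimized at p=0 or p=1 (H=0).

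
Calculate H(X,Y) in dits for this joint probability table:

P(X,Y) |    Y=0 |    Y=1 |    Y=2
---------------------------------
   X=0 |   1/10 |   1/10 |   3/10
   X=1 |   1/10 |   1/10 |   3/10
0.7137 dits

Joint entropy is H(X,Y) = -Σ_{x,y} p(x,y) log p(x,y).

Summing over all non-zero entries:
H(X,Y) = -[1/10·log_10(1/10) + 1/10·log_10(1/10) + 3/10·log_10(3/10) + 1/10·log_10(1/10) + 1/10·log_10(1/10) + 3/10·log_10(3/10)]
H(X,Y) = 0.7137 dits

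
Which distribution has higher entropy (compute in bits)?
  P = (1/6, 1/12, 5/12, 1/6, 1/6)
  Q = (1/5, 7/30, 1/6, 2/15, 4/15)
Q

Computing entropies in bits:
H(P) = 2.1175
H(Q) = 2.2812

Distribution Q has higher entropy.

Intuition: The distribution closer to uniform (more spread out) has higher entropy.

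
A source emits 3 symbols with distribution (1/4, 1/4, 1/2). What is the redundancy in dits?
0.0256 dits

Redundancy measures how far a source is from maximum entropy:
R = H_max - H(X)

Maximum entropy for 3 symbols: H_max = log_10(3) = 0.4771 dits
Actual entropy: H(X) = 0.4515 dits
Redundancy: R = 0.4771 - 0.4515 = 0.0256 dits

This redundancy represents potential for compression: the source could be compressed by 0.0256 dits per symbol.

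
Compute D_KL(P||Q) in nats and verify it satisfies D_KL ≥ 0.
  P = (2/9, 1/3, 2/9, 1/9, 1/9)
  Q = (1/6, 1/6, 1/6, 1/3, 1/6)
0.1918 nats

KL divergence satisfies the Gibbs inequality: D_KL(P||Q) ≥ 0 for all distributions P, Q.

D_KL(P||Q) = Σ p(x) log(p(x)/q(x))
Term by term:
  x=0: 2/9 × log_e[(2/9)/(1/6)] = 0.0639
  x=1: 1/3 × log_e[(1/3)/(1/6)] = 0.2310
  x=2: 2/9 × log_e[(2/9)/(1/6)] = 0.0639
  x=3: 1/9 × log_e[(1/9)/(1/3)] = -0.1221
  x=4: 1/9 × log_e[(1/9)/(1/6)] = -0.0451
D_KL(P||Q) = 0.1918 nats

D_KL(P||Q) = 0.1918 ≥ 0 ✓

This non-negativity is a fundamental property: relative entropy cannot be negative because it measures how different Q is from P.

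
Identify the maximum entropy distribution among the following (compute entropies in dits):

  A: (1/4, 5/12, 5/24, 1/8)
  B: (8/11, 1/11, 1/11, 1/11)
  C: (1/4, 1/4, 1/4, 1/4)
C

For a discrete distribution over n outcomes, entropy is maximized by the uniform distribution.

Computing entropies:
H(A) = 0.5637 dits
H(B) = 0.3846 dits
H(C) = 0.6021 dits

The uniform distribution (where all probabilities equal 1/4) achieves the maximum entropy of log_10(4) = 0.6021 dits.

Distribution C has the highest entropy.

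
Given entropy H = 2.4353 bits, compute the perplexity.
5.4088

Perplexity is 2^H (or exp(H) for natural log).

H = 2.4353 bits
Perplexity = 2^2.4353 = 5.4088

Interpretation: The model's uncertainty is equivalent to choosing uniformly among 5.4 options.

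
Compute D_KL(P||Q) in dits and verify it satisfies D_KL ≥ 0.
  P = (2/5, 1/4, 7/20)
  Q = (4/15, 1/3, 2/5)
0.0189 dits

KL divergence satisfies the Gibbs inequality: D_KL(P||Q) ≥ 0 for all distributions P, Q.

D_KL(P||Q) = Σ p(x) log(p(x)/q(x))
Term by term:
  x=0: 2/5 × log_10[(2/5)/(4/15)] = 0.0704
  x=1: 1/4 × log_10[(1/4)/(1/3)] = -0.0312
  x=2: 7/20 × log_10[(7/20)/(2/5)] = -0.0203
D_KL(P||Q) = 0.0189 dits

D_KL(P||Q) = 0.0189 ≥ 0 ✓

This non-negativity is a fundamental property: relative entropy cannot be negative because it measures how different Q is from P.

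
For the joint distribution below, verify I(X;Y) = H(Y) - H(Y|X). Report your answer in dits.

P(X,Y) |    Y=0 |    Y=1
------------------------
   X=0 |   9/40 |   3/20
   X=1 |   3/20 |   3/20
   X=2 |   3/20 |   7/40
I(X;Y) = 0.0032 dits

Mutual information has multiple equivalent forms:
- I(X;Y) = H(X) - H(X|Y)
- I(X;Y) = H(Y) - H(Y|X)
- I(X;Y) = H(X) + H(Y) - H(X,Y)

Computing all quantities:
H(X) = 0.4752, H(Y) = 0.3005, H(X,Y) = 0.7726
H(X|Y) = 0.4721, H(Y|X) = 0.2973

Verification:
H(X) - H(X|Y) = 0.4752 - 0.4721 = 0.0032
H(Y) - H(Y|X) = 0.3005 - 0.2973 = 0.0032
H(X) + H(Y) - H(X,Y) = 0.4752 + 0.3005 - 0.7726 = 0.0032

All forms give I(X;Y) = 0.0032 dits. ✓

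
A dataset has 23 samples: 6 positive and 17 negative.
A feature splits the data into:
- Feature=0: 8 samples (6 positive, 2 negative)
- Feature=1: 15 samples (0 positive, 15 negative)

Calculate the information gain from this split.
0.5459 bits

Information Gain = H(Y) - H(Y|Feature)

Before split:
P(positive) = 6/23 = 0.2609
H(Y) = 0.8281 bits

After split:
Feature=0: H = 0.8113 bits (weight = 8/23)
Feature=1: H = 0.0000 bits (weight = 15/23)
H(Y|Feature) = (8/23)×0.8113 + (15/23)×0.0000 = 0.2822 bits

Information Gain = 0.8281 - 0.2822 = 0.5459 bits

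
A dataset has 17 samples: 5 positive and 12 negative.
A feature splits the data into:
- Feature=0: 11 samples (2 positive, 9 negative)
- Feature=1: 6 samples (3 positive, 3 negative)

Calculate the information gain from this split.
0.0784 bits

Information Gain = H(Y) - H(Y|Feature)

Before split:
P(positive) = 5/17 = 0.2941
H(Y) = 0.8740 bits

After split:
Feature=0: H = 0.6840 bits (weight = 11/17)
Feature=1: H = 1.0000 bits (weight = 6/17)
H(Y|Feature) = (11/17)×0.6840 + (6/17)×1.0000 = 0.7956 bits

Information Gain = 0.8740 - 0.7956 = 0.0784 bits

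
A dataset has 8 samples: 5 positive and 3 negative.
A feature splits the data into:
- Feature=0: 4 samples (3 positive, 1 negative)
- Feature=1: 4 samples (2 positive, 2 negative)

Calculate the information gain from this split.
0.0488 bits

Information Gain = H(Y) - H(Y|Feature)

Before split:
P(positive) = 5/8 = 0.6250
H(Y) = 0.9544 bits

After split:
Feature=0: H = 0.8113 bits (weight = 4/8)
Feature=1: H = 1.0000 bits (weight = 4/8)
H(Y|Feature) = (4/8)×0.8113 + (4/8)×1.0000 = 0.9056 bits

Information Gain = 0.9544 - 0.9056 = 0.0488 bits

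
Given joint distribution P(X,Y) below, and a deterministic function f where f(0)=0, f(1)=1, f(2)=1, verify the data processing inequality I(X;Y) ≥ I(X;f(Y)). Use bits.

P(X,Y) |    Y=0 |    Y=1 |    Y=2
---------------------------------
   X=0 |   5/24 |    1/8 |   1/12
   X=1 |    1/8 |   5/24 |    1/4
I(X;Y) = 0.0732, I(X;f(Y)) = 0.0644, inequality holds: 0.0732 ≥ 0.0644

Data Processing Inequality: For any Markov chain X → Y → Z, we have I(X;Y) ≥ I(X;Z).

Here Z = f(Y) is a deterministic function of Y, forming X → Y → Z.

Original I(X;Y) = 0.0732 bits

After applying f:
P(X,Z) where Z=f(Y):
- P(X,Z=0) = P(X,Y=0)
- P(X,Z=1) = P(X,Y=1) + P(X,Y=2)

I(X;Z) = I(X;f(Y)) = 0.0644 bits

Verification: 0.0732 ≥ 0.0644 ✓

Information cannot be created by processing; the function f can only lose information about X.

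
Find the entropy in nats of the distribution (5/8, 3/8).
0.6616 nats

Shannon entropy is H(X) = -Σ p(x) log p(x).

For P = (5/8, 3/8):
H = -5/8 × log_e(5/8) -3/8 × log_e(3/8)
H = 0.6616 nats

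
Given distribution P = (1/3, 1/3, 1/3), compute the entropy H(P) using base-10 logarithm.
0.4771 dits

Shannon entropy is H(X) = -Σ p(x) log p(x).

For P = (1/3, 1/3, 1/3):
H = -1/3 × log_10(1/3) -1/3 × log_10(1/3) -1/3 × log_10(1/3)
H = 0.4771 dits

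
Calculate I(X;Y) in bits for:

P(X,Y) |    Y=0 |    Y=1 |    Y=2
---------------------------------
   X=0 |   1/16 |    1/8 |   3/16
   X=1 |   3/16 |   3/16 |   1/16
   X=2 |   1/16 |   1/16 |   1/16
0.1012 bits

Mutual information: I(X;Y) = H(X) + H(Y) - H(X,Y)

Marginals:
P(X) = (3/8, 7/16, 3/16), H(X) = 1.5052 bits
P(Y) = (5/16, 3/8, 5/16), H(Y) = 1.5794 bits

Joint entropy: H(X,Y) = 2.9835 bits

I(X;Y) = 1.5052 + 1.5794 - 2.9835 = 0.1012 bits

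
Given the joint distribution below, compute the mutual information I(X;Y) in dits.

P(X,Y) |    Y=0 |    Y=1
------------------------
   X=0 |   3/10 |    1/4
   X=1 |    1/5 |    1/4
0.0022 dits

Mutual information: I(X;Y) = H(X) + H(Y) - H(X,Y)

Marginals:
P(X) = (11/20, 9/20), H(X) = 0.2989 dits
P(Y) = (1/2, 1/2), H(Y) = 0.3010 dits

Joint entropy: H(X,Y) = 0.5977 dits

I(X;Y) = 0.2989 + 0.3010 - 0.5977 = 0.0022 dits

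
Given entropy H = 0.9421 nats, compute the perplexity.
2.5654

Perplexity is e^H (or exp(H) for natural log).

H = 0.9421 nats
Perplexity = e^0.9421 = 2.5654

Interpretation: The model's uncertainty is equivalent to choosing uniformly among 2.6 options.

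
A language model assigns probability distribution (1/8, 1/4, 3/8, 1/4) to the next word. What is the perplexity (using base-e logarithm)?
3.7467

Perplexity is e^H (or exp(H) for natural log).

First, H = -Σ p log p = 1.3209 nats
Perplexity = e^1.3209 = 3.7467

Interpretation: The model's uncertainty is equivalent to choosing uniformly among 3.7 options.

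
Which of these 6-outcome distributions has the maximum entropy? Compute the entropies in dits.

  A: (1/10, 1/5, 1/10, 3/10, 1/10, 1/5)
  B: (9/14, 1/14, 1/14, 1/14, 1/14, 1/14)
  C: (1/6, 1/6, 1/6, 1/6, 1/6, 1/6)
C

For a discrete distribution over n outcomes, entropy is maximized by the uniform distribution.

Computing entropies:
H(A) = 0.7365 dits
H(B) = 0.5327 dits
H(C) = 0.7782 dits

The uniform distribution (where all probabilities equal 1/6) achieves the maximum entropy of log_10(6) = 0.7782 dits.

Distribution C has the highest entropy.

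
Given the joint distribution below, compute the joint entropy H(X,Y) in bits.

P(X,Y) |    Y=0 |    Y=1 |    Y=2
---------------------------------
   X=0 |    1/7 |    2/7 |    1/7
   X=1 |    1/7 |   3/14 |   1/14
2.4677 bits

Joint entropy is H(X,Y) = -Σ_{x,y} p(x,y) log p(x,y).

Summing over all non-zero entries:
H(X,Y) = -[1/7·log_2(1/7) + 2/7·log_2(2/7) + 1/7·log_2(1/7) + 1/7·log_2(1/7) + 3/14·log_2(3/14) + 1/14·log_2(1/14)]
H(X,Y) = 2.4677 bits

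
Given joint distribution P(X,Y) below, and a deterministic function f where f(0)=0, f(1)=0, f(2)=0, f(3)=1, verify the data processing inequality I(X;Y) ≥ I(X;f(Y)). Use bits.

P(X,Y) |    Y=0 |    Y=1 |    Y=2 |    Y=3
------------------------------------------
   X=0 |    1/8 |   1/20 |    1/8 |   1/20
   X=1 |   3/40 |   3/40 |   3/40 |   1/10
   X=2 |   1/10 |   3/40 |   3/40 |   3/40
I(X;Y) = 0.0377, I(X;f(Y)) = 0.0194, inequality holds: 0.0377 ≥ 0.0194

Data Processing Inequality: For any Markov chain X → Y → Z, we have I(X;Y) ≥ I(X;Z).

Here Z = f(Y) is a deterministic function of Y, forming X → Y → Z.

Original I(X;Y) = 0.0377 bits

After applying f:
P(X,Z) where Z=f(Y):
- P(X,Z=0) = P(X,Y=0) + P(X,Y=1) + P(X,Y=2)
- P(X,Z=1) = P(X,Y=3)

I(X;Z) = I(X;f(Y)) = 0.0194 bits

Verification: 0.0377 ≥ 0.0194 ✓

Information cannot be created by processing; the function f can only lose information about X.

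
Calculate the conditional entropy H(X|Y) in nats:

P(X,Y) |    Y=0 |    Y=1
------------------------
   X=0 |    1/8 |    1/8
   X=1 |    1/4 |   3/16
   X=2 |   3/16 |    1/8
1.0688 nats

Using the chain rule: H(X|Y) = H(X,Y) - H(Y)

First, compute H(X,Y) = 1.7541 nats

Marginal P(Y) = (9/16, 7/16)
H(Y) = 0.6853 nats

H(X|Y) = H(X,Y) - H(Y) = 1.7541 - 0.6853 = 1.0688 nats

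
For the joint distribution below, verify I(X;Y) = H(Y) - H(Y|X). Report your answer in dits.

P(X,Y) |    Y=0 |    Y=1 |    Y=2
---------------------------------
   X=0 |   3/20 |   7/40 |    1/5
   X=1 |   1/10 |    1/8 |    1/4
I(X;Y) = 0.0047 dits

Mutual information has multiple equivalent forms:
- I(X;Y) = H(X) - H(X|Y)
- I(X;Y) = H(Y) - H(Y|X)
- I(X;Y) = H(X) + H(Y) - H(X,Y)

Computing all quantities:
H(X) = 0.3005, H(Y) = 0.4634, H(X,Y) = 0.7592
H(X|Y) = 0.2958, H(Y|X) = 0.4588

Verification:
H(X) - H(X|Y) = 0.3005 - 0.2958 = 0.0047
H(Y) - H(Y|X) = 0.4634 - 0.4588 = 0.0047
H(X) + H(Y) - H(X,Y) = 0.3005 + 0.4634 - 0.7592 = 0.0047

All forms give I(X;Y) = 0.0047 dits. ✓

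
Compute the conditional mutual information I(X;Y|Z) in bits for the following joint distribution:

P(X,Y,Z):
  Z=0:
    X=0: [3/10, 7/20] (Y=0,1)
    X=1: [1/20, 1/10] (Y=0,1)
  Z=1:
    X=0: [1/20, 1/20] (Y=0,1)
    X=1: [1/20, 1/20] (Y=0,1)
0.0060 bits

Conditional mutual information: I(X;Y|Z) = H(X|Z) + H(Y|Z) - H(X,Y|Z)

H(Z) = 0.7219
H(X,Z) = 1.4789 → H(X|Z) = 0.7570
H(Y,Z) = 1.7129 → H(Y|Z) = 0.9910
H(X,Y,Z) = 2.4639 → H(X,Y|Z) = 1.7419

I(X;Y|Z) = 0.7570 + 0.9910 - 1.7419 = 0.0060 bits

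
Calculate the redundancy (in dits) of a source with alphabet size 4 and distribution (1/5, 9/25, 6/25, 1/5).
0.0140 dits

Redundancy measures how far a source is from maximum entropy:
R = H_max - H(X)

Maximum entropy for 4 symbols: H_max = log_10(4) = 0.6021 dits
Actual entropy: H(X) = 0.5881 dits
Redundancy: R = 0.6021 - 0.5881 = 0.0140 dits

This redundancy represents potential for compression: the source could be compressed by 0.0140 dits per symbol.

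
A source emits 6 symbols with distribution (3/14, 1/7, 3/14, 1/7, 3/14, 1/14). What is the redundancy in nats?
0.0570 nats

Redundancy measures how far a source is from maximum entropy:
R = H_max - H(X)

Maximum entropy for 6 symbols: H_max = log_e(6) = 1.7918 nats
Actual entropy: H(X) = 1.7348 nats
Redundancy: R = 1.7918 - 1.7348 = 0.0570 nats

This redundancy represents potential for compression: the source could be compressed by 0.0570 nats per symbol.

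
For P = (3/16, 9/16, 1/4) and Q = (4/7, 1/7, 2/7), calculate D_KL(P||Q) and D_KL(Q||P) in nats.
D_KL(P||Q) = 0.5286, D_KL(Q||P) = 0.4791

KL divergence is not symmetric: D_KL(P||Q) ≠ D_KL(Q||P) in general.

D_KL(P||Q) = 0.5286 nats
D_KL(Q||P) = 0.4791 nats

No, they are not equal!

This asymmetry is why KL divergence is not a true distance metric.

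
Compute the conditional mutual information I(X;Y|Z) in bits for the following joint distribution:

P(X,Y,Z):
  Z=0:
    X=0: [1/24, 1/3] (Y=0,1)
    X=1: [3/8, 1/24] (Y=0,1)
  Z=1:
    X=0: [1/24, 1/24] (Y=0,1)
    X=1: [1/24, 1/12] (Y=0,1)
0.4101 bits

Conditional mutual information: I(X;Y|Z) = H(X|Z) + H(Y|Z) - H(X,Y|Z)

H(Z) = 0.7383
H(X,Z) = 1.7307 → H(X|Z) = 0.9924
H(Y,Z) = 1.7307 → H(Y|Z) = 0.9924
H(X,Y,Z) = 2.3129 → H(X,Y|Z) = 1.5746

I(X;Y|Z) = 0.9924 + 0.9924 - 1.5746 = 0.4101 bits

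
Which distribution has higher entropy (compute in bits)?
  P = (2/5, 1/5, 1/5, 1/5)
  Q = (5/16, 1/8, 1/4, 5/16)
Q

Computing entropies in bits:
H(P) = 1.9219
H(Q) = 1.9238

Distribution Q has higher entropy.

Intuition: The distribution closer to uniform (more spread out) has higher entropy.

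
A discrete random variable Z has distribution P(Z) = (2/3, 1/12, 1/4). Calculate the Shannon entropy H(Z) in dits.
0.3578 dits

Shannon entropy is H(X) = -Σ p(x) log p(x).

For P = (2/3, 1/12, 1/4):
H = -2/3 × log_10(2/3) -1/12 × log_10(1/12) -1/4 × log_10(1/4)
H = 0.3578 dits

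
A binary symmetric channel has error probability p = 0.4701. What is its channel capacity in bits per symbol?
0.0026 bits

For a binary symmetric channel (BSC) with error probability p:
Capacity C = 1 - H(p) bits per symbol

where H(p) = -p log₂(p) - (1-p) log₂(1-p) is the binary entropy function.

H(0.4701) = 0.9974 bits
C = 1 - 0.9974 = 0.0026 bits per symbol

This means we can reliably transmit up to 0.0026 bits of information per channel use.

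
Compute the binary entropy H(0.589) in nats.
0.6772 nats

The binary entropy function is:
H(p) = -p log(p) - (1-p) log(1-p)

H(0.589) = -0.589 × log_e(0.589) - 0.411 × log_e(0.411)
H(0.589) = 0.6772 nats

Note: Binary entropy is maximized at p=0.5 (H=1 bit) and minimized at p=0 or p=1 (H=0).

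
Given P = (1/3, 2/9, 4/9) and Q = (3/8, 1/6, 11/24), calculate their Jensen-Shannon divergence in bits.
0.0038 bits

Jensen-Shannon divergence is:
JSD(P||Q) = 0.5 × D_KL(P||M) + 0.5 × D_KL(Q||M)
where M = 0.5 × (P + Q) is the mixture distribution.

M = 0.5 × (1/3, 2/9, 4/9) + 0.5 × (3/8, 1/6, 11/24) = (0.354167, 7/36, 0.451389)

D_KL(P||M) = 0.0037 bits
D_KL(Q||M) = 0.0040 bits

JSD(P||Q) = 0.5 × 0.0037 + 0.5 × 0.0040 = 0.0038 bits

Unlike KL divergence, JSD is symmetric and bounded: 0 ≤ JSD ≤ log(2).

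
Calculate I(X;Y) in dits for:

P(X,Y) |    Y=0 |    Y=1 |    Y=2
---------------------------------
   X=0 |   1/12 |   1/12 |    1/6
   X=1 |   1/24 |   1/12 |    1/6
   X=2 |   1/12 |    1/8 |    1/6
0.0042 dits

Mutual information: I(X;Y) = H(X) + H(Y) - H(X,Y)

Marginals:
P(X) = (1/3, 7/24, 3/8), H(X) = 0.4749 dits
P(Y) = (5/24, 7/24, 1/2), H(Y) = 0.4485 dits

Joint entropy: H(X,Y) = 0.9192 dits

I(X;Y) = 0.4749 + 0.4485 - 0.9192 = 0.0042 dits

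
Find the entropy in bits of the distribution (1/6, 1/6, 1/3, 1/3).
1.9183 bits

Shannon entropy is H(X) = -Σ p(x) log p(x).

For P = (1/6, 1/6, 1/3, 1/3):
H = -1/6 × log_2(1/6) -1/6 × log_2(1/6) -1/3 × log_2(1/3) -1/3 × log_2(1/3)
H = 1.9183 bits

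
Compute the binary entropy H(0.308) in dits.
0.2682 dits

The binary entropy function is:
H(p) = -p log(p) - (1-p) log(1-p)

H(0.308) = -0.308 × log_10(0.308) - 0.692 × log_10(0.692)
H(0.308) = 0.2682 dits

Note: Binary entropy is maximized at p=0.5 (H=1 bit) and minimized at p=0 or p=1 (H=0).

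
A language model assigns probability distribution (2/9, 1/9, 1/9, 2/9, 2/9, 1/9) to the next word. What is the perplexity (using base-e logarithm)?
5.6696

Perplexity is e^H (or exp(H) for natural log).

First, H = -Σ p log p = 1.7351 nats
Perplexity = e^1.7351 = 5.6696

Interpretation: The model's uncertainty is equivalent to choosing uniformly among 5.7 options.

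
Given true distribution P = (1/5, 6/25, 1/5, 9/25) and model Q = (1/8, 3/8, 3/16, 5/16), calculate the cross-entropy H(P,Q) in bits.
2.0267 bits

Cross-entropy: H(P,Q) = -Σ p(x) log q(x)

Alternatively: H(P,Q) = H(P) + D_KL(P||Q)
H(P) = 1.9535 bits
D_KL(P||Q) = 0.0732 bits

H(P,Q) = 1.9535 + 0.0732 = 2.0267 bits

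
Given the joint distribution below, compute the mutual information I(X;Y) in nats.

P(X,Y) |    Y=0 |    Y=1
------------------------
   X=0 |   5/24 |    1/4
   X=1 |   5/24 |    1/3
0.0025 nats

Mutual information: I(X;Y) = H(X) + H(Y) - H(X,Y)

Marginals:
P(X) = (11/24, 13/24), H(X) = 0.6897 nats
P(Y) = (5/12, 7/12), H(Y) = 0.6792 nats

Joint entropy: H(X,Y) = 1.3664 nats

I(X;Y) = 0.6897 + 0.6792 - 1.3664 = 0.0025 nats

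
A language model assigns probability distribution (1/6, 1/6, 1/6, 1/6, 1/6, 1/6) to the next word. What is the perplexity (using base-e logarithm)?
6.0000

Perplexity is e^H (or exp(H) for natural log).

First, H = -Σ p log p = 1.7918 nats
Perplexity = e^1.7918 = 6.0000

Interpretation: The model's uncertainty is equivalent to choosing uniformly among 6.0 options.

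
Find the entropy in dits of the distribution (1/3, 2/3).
0.2764 dits

Shannon entropy is H(X) = -Σ p(x) log p(x).

For P = (1/3, 2/3):
H = -1/3 × log_10(1/3) -2/3 × log_10(2/3)
H = 0.2764 dits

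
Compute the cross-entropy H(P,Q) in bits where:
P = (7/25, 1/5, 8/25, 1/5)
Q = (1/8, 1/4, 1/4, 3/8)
2.1630 bits

Cross-entropy: H(P,Q) = -Σ p(x) log q(x)

Alternatively: H(P,Q) = H(P) + D_KL(P||Q)
H(P) = 1.9690 bits
D_KL(P||Q) = 0.1940 bits

H(P,Q) = 1.9690 + 0.1940 = 2.1630 bits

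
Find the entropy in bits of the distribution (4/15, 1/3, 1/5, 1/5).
1.9656 bits

Shannon entropy is H(X) = -Σ p(x) log p(x).

For P = (4/15, 1/3, 1/5, 1/5):
H = -4/15 × log_2(4/15) -1/3 × log_2(1/3) -1/5 × log_2(1/5) -1/5 × log_2(1/5)
H = 1.9656 bits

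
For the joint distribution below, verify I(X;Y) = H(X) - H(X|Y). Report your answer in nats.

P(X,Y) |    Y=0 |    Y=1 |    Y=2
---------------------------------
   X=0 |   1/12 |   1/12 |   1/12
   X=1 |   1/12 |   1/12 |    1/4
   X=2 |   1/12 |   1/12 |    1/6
I(X;Y) = 0.0225 nats

Mutual information has multiple equivalent forms:
- I(X;Y) = H(X) - H(X|Y)
- I(X;Y) = H(Y) - H(Y|X)
- I(X;Y) = H(X) + H(Y) - H(X,Y)

Computing all quantities:
H(X) = 1.0776, H(Y) = 1.0397, H(X,Y) = 2.0947
H(X|Y) = 1.0550, H(Y|X) = 1.0172

Verification:
H(X) - H(X|Y) = 1.0776 - 1.0550 = 0.0225
H(Y) - H(Y|X) = 1.0397 - 1.0172 = 0.0225
H(X) + H(Y) - H(X,Y) = 1.0776 + 1.0397 - 2.0947 = 0.0225

All forms give I(X;Y) = 0.0225 nats. ✓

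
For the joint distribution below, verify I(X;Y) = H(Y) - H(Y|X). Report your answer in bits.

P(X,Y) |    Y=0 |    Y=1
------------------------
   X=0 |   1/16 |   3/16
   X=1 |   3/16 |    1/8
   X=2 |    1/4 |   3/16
I(X;Y) = 0.0627 bits

Mutual information has multiple equivalent forms:
- I(X;Y) = H(X) - H(X|Y)
- I(X;Y) = H(Y) - H(Y|X)
- I(X;Y) = H(X) + H(Y) - H(X,Y)

Computing all quantities:
H(X) = 1.5462, H(Y) = 1.0000, H(X,Y) = 2.4835
H(X|Y) = 1.4835, H(Y|X) = 0.9373

Verification:
H(X) - H(X|Y) = 1.5462 - 1.4835 = 0.0627
H(Y) - H(Y|X) = 1.0000 - 0.9373 = 0.0627
H(X) + H(Y) - H(X,Y) = 1.5462 + 1.0000 - 2.4835 = 0.0627

All forms give I(X;Y) = 0.0627 bits. ✓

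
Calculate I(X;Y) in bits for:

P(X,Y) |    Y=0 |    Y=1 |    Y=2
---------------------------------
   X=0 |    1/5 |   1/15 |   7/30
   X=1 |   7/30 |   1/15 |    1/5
0.0037 bits

Mutual information: I(X;Y) = H(X) + H(Y) - H(X,Y)

Marginals:
P(X) = (1/2, 1/2), H(X) = 1.0000 bits
P(Y) = (13/30, 2/15, 13/30), H(Y) = 1.4332 bits

Joint entropy: H(X,Y) = 2.4295 bits

I(X;Y) = 1.0000 + 1.4332 - 2.4295 = 0.0037 bits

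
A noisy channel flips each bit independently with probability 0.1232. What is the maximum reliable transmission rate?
0.4615 bits

For a binary symmetric channel (BSC) with error probability p:
Capacity C = 1 - H(p) bits per symbol

where H(p) = -p log₂(p) - (1-p) log₂(1-p) is the binary entropy function.

H(0.1232) = 0.5385 bits
C = 1 - 0.5385 = 0.4615 bits per symbol

This means we can reliably transmit up to 0.4615 bits of information per channel use.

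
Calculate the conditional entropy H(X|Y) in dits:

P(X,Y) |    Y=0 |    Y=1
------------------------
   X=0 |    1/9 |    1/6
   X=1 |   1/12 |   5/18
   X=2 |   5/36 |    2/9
0.4680 dits

Using the chain rule: H(X|Y) = H(X,Y) - H(Y)

First, compute H(X,Y) = 0.7444 dits

Marginal P(Y) = (1/3, 2/3)
H(Y) = 0.2764 dits

H(X|Y) = H(X,Y) - H(Y) = 0.7444 - 0.2764 = 0.4680 dits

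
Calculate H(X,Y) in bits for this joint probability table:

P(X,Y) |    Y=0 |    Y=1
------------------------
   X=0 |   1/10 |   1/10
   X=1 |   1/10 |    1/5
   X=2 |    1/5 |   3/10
2.4464 bits

Joint entropy is H(X,Y) = -Σ_{x,y} p(x,y) log p(x,y).

Summing over all non-zero entries:
H(X,Y) = -[1/10·log_2(1/10) + 1/10·log_2(1/10) + 1/10·log_2(1/10) + 1/5·log_2(1/5) + 1/5·log_2(1/5) + 3/10·log_2(3/10)]
H(X,Y) = 2.4464 bits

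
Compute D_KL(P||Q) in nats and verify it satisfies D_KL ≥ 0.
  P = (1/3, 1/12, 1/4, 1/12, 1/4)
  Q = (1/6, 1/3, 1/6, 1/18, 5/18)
0.2243 nats

KL divergence satisfies the Gibbs inequality: D_KL(P||Q) ≥ 0 for all distributions P, Q.

D_KL(P||Q) = Σ p(x) log(p(x)/q(x))
Term by term:
  x=0: 1/3 × log_e[(1/3)/(1/6)] = 0.2310
  x=1: 1/12 × log_e[(1/12)/(1/3)] = -0.1155
  x=2: 1/4 × log_e[(1/4)/(1/6)] = 0.1014
  x=3: 1/12 × log_e[(1/12)/(1/18)] = 0.0338
  x=4: 1/4 × log_e[(1/4)/(5/18)] = -0.0263
D_KL(P||Q) = 0.2243 nats

D_KL(P||Q) = 0.2243 ≥ 0 ✓

This non-negativity is a fundamental property: relative entropy cannot be negative because it measures how different Q is from P.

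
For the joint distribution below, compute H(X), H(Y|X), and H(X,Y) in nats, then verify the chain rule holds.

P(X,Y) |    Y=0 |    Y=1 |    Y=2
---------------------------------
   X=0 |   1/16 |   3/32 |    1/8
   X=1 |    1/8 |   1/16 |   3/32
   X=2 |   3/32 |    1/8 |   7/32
H(X,Y) = 2.1246, H(X) = 1.0752, H(Y|X) = 1.0494 (all in nats)

Chain rule: H(X,Y) = H(X) + H(Y|X)

Left side — joint entropy directly:
H(X,Y) = -Σ p(x,y) log p(x,y) = 2.1246 nats

Right side — compute H(Y|X) from the conditional distributions:
P(X) = (9/32, 9/32, 7/16), so H(X) = 1.0752 nats
H(Y|X) = Σ_x P(X=x) · H(Y|X=x):
  P(Y|X=0) = (2/9, 1/3, 4/9), H(Y|X=0) = 1.0609, weight P(X=0) = 9/32
  P(Y|X=1) = (4/9, 2/9, 1/3), H(Y|X=1) = 1.0609, weight P(X=1) = 9/32
  P(Y|X=2) = (3/14, 2/7, 1/2), H(Y|X=2) = 1.0346, weight P(X=2) = 7/16
H(Y|X) = 1.0494 nats

H(X) + H(Y|X) = 1.0752 + 1.0494 = 2.1246 nats

Both sides equal 2.1246 nats. ✓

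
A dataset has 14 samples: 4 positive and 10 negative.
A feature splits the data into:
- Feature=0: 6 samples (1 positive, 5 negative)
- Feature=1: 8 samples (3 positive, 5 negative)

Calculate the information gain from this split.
0.0391 bits

Information Gain = H(Y) - H(Y|Feature)

Before split:
P(positive) = 4/14 = 0.2857
H(Y) = 0.8631 bits

After split:
Feature=0: H = 0.6500 bits (weight = 6/14)
Feature=1: H = 0.9544 bits (weight = 8/14)
H(Y|Feature) = (6/14)×0.6500 + (8/14)×0.9544 = 0.8240 bits

Information Gain = 0.8631 - 0.8240 = 0.0391 bits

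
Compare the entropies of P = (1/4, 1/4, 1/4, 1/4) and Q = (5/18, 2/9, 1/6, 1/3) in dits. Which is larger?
P

Computing entropies in dits:
H(P) = 0.6021
H(Q) = 0.5884

Distribution P has higher entropy.

Intuition: The distribution closer to uniform (more spread out) has higher entropy.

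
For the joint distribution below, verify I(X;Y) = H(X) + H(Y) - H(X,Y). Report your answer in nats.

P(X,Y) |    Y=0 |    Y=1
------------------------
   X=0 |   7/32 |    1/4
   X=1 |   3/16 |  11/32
I(X;Y) = 0.0067 nats

Mutual information has multiple equivalent forms:
- I(X;Y) = H(X) - H(X|Y)
- I(X;Y) = H(Y) - H(Y|X)
- I(X;Y) = H(X) + H(Y) - H(X,Y)

Computing all quantities:
H(X) = 0.6912, H(Y) = 0.6755, H(X,Y) = 1.3600
H(X|Y) = 0.6845, H(Y|X) = 0.6688

Verification:
H(X) - H(X|Y) = 0.6912 - 0.6845 = 0.0067
H(Y) - H(Y|X) = 0.6755 - 0.6688 = 0.0067
H(X) + H(Y) - H(X,Y) = 0.6912 + 0.6755 - 1.3600 = 0.0067

All forms give I(X;Y) = 0.0067 nats. ✓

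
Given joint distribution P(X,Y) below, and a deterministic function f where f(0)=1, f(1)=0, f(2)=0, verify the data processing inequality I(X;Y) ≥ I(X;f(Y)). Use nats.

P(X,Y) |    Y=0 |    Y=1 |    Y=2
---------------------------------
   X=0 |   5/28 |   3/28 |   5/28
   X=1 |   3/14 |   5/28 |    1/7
I(X;Y) = 0.0101, I(X;f(Y)) = 0.0001, inequality holds: 0.0101 ≥ 0.0001

Data Processing Inequality: For any Markov chain X → Y → Z, we have I(X;Y) ≥ I(X;Z).

Here Z = f(Y) is a deterministic function of Y, forming X → Y → Z.

Original I(X;Y) = 0.0101 nats

After applying f:
P(X,Z) where Z=f(Y):
- P(X,Z=0) = P(X,Y=1) + P(X,Y=2)
- P(X,Z=1) = P(X,Y=0)

I(X;Z) = I(X;f(Y)) = 0.0001 nats

Verification: 0.0101 ≥ 0.0001 ✓

Information cannot be created by processing; the function f can only lose information about X.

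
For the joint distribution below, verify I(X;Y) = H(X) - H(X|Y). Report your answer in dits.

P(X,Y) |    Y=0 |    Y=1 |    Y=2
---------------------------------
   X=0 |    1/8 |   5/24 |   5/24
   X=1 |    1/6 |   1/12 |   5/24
I(X;Y) = 0.0118 dits

Mutual information has multiple equivalent forms:
- I(X;Y) = H(X) - H(X|Y)
- I(X;Y) = H(Y) - H(Y|X)
- I(X;Y) = H(X) + H(Y) - H(X,Y)

Computing all quantities:
H(X) = 0.2995, H(Y) = 0.4706, H(X,Y) = 0.7583
H(X|Y) = 0.2877, H(Y|X) = 0.4588

Verification:
H(X) - H(X|Y) = 0.2995 - 0.2877 = 0.0118
H(Y) - H(Y|X) = 0.4706 - 0.4588 = 0.0118
H(X) + H(Y) - H(X,Y) = 0.2995 + 0.4706 - 0.7583 = 0.0118

All forms give I(X;Y) = 0.0118 dits. ✓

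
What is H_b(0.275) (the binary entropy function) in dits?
0.2554 dits

The binary entropy function is:
H(p) = -p log(p) - (1-p) log(1-p)

H(0.275) = -0.275 × log_10(0.275) - 0.725 × log_10(0.725)
H(0.275) = 0.2554 dits

Note: Binary entropy is maximized at p=0.5 (H=1 bit) and minimized at p=0 or p=1 (H=0).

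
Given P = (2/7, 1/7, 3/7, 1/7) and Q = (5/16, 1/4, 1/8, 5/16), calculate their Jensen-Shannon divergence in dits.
0.0295 dits

Jensen-Shannon divergence is:
JSD(P||Q) = 0.5 × D_KL(P||M) + 0.5 × D_KL(Q||M)
where M = 0.5 × (P + Q) is the mixture distribution.

M = 0.5 × (2/7, 1/7, 3/7, 1/7) + 0.5 × (5/16, 1/4, 1/8, 5/16) = (0.299107, 0.196429, 0.276786, 0.227679)

D_KL(P||M) = 0.0270 dits
D_KL(Q||M) = 0.0320 dits

JSD(P||Q) = 0.5 × 0.0270 + 0.5 × 0.0320 = 0.0295 dits

Unlike KL divergence, JSD is symmetric and bounded: 0 ≤ JSD ≤ log(2).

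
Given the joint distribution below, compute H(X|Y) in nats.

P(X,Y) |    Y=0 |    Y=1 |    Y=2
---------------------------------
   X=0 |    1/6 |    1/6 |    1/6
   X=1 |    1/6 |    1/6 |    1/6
0.6931 nats

Using the chain rule: H(X|Y) = H(X,Y) - H(Y)

First, compute H(X,Y) = 1.7918 nats

Marginal P(Y) = (1/3, 1/3, 1/3)
H(Y) = 1.0986 nats

H(X|Y) = H(X,Y) - H(Y) = 1.7918 - 1.0986 = 0.6931 nats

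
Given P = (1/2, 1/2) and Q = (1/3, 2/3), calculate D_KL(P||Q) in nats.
0.0589 nats

KL divergence: D_KL(P||Q) = Σ p(x) log(p(x)/q(x))

Computing term by term:
  x=0: 1/2 × log_e[(1/2)/(1/3)] = 1/2 × 0.4055 = 0.2027
  x=1: 1/2 × log_e[(1/2)/(2/3)] = 1/2 × -0.2877 = -0.1438

D_KL(P||Q) = 0.0589 nats

Note: KL divergence is always non-negative and equals 0 iff P = Q.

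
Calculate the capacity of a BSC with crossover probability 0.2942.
0.1259 bits

For a binary symmetric channel (BSC) with error probability p:
Capacity C = 1 - H(p) bits per symbol

where H(p) = -p log₂(p) - (1-p) log₂(1-p) is the binary entropy function.

H(0.2942) = 0.8741 bits
C = 1 - 0.8741 = 0.1259 bits per symbol

This means we can reliably transmit up to 0.1259 bits of information per channel use.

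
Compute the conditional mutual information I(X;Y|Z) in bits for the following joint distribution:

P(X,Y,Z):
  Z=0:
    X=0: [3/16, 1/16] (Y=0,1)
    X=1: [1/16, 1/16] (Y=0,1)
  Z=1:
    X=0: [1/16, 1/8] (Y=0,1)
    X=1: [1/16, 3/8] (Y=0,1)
0.0367 bits

Conditional mutual information: I(X;Y|Z) = H(X|Z) + H(Y|Z) - H(X,Y|Z)

H(Z) = 0.9544
H(X,Z) = 1.8496 → H(X|Z) = 0.8952
H(Y,Z) = 1.7500 → H(Y|Z) = 0.7956
H(X,Y,Z) = 2.6085 → H(X,Y|Z) = 1.6540

I(X;Y|Z) = 0.8952 + 0.7956 - 1.6540 = 0.0367 bits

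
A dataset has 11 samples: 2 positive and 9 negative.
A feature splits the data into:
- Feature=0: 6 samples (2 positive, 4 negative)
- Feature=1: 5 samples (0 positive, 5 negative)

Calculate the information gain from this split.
0.1831 bits

Information Gain = H(Y) - H(Y|Feature)

Before split:
P(positive) = 2/11 = 0.1818
H(Y) = 0.6840 bits

After split:
Feature=0: H = 0.9183 bits (weight = 6/11)
Feature=1: H = 0.0000 bits (weight = 5/11)
H(Y|Feature) = (6/11)×0.9183 + (5/11)×0.0000 = 0.5009 bits

Information Gain = 0.6840 - 0.5009 = 0.1831 bits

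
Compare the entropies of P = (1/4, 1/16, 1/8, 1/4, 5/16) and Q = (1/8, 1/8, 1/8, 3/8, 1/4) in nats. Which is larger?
Q

Computing entropies in nats:
H(P) = 1.4898
H(Q) = 1.4942

Distribution Q has higher entropy.

Intuition: The distribution closer to uniform (more spread out) has higher entropy.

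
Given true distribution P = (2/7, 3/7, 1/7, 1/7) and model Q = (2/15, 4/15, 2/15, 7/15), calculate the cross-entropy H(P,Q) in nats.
1.5389 nats

Cross-entropy: H(P,Q) = -Σ p(x) log q(x)

Alternatively: H(P,Q) = H(P) + D_KL(P||Q)
H(P) = 1.2770 nats
D_KL(P||Q) = 0.2618 nats

H(P,Q) = 1.2770 + 0.2618 = 1.5389 nats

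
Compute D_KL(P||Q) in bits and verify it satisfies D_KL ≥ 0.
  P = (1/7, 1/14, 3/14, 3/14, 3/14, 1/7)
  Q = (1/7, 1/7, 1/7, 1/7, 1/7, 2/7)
0.1618 bits

KL divergence satisfies the Gibbs inequality: D_KL(P||Q) ≥ 0 for all distributions P, Q.

D_KL(P||Q) = Σ p(x) log(p(x)/q(x))
Term by term:
  x=0: 1/7 × log_2[(1/7)/(1/7)] = 0.0000
  x=1: 1/14 × log_2[(1/14)/(1/7)] = -0.0714
  x=2: 3/14 × log_2[(3/14)/(1/7)] = 0.1253
  x=3: 3/14 × log_2[(3/14)/(1/7)] = 0.1253
  x=4: 3/14 × log_2[(3/14)/(1/7)] = 0.1253
  x=5: 1/7 × log_2[(1/7)/(2/7)] = -0.1429
D_KL(P||Q) = 0.1618 bits

D_KL(P||Q) = 0.1618 ≥ 0 ✓

This non-negativity is a fundamental property: relative entropy cannot be negative because it measures how different Q is from P.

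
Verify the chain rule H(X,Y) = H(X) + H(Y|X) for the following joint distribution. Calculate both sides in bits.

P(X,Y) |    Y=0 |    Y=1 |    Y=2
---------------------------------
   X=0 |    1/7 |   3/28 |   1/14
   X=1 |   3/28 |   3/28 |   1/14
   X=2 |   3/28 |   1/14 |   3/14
H(X,Y) = 3.0742, H(X) = 1.5722, H(Y|X) = 1.5019 (all in bits)

Chain rule: H(X,Y) = H(X) + H(Y|X)

Left side — joint entropy directly:
H(X,Y) = -Σ p(x,y) log p(x,y) = 3.0742 bits

Right side — compute H(Y|X) from the conditional distributions:
P(X) = (9/28, 2/7, 11/28), so H(X) = 1.5722 bits
H(Y|X) = Σ_x P(X=x) · H(Y|X=x):
  P(Y|X=0) = (4/9, 1/3, 2/9), H(Y|X=0) = 1.5305, weight P(X=0) = 9/28
  P(Y|X=1) = (3/8, 3/8, 1/4), H(Y|X=1) = 1.5613, weight P(X=1) = 2/7
  P(Y|X=2) = (3/11, 2/11, 6/11), H(Y|X=2) = 1.4354, weight P(X=2) = 11/28
H(Y|X) = 1.5019 bits

H(X) + H(Y|X) = 1.5722 + 1.5019 = 3.0742 bits

Both sides equal 3.0742 bits. ✓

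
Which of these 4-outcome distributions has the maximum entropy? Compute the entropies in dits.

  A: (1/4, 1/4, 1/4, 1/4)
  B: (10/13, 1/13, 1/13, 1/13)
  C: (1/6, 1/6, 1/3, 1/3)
A

For a discrete distribution over n outcomes, entropy is maximized by the uniform distribution.

Computing entropies:
H(A) = 0.6021 dits
H(B) = 0.3447 dits
H(C) = 0.5775 dits

The uniform distribution (where all probabilities equal 1/4) achieves the maximum entropy of log_10(4) = 0.6021 dits.

Distribution A has the highest entropy.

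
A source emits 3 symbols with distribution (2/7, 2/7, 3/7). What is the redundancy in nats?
0.0196 nats

Redundancy measures how far a source is from maximum entropy:
R = H_max - H(X)

Maximum entropy for 3 symbols: H_max = log_e(3) = 1.0986 nats
Actual entropy: H(X) = 1.0790 nats
Redundancy: R = 1.0986 - 1.0790 = 0.0196 nats

This redundancy represents potential for compression: the source could be compressed by 0.0196 nats per symbol.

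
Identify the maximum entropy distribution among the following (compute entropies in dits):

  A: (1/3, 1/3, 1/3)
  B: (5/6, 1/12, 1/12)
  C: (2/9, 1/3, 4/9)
A

For a discrete distribution over n outcomes, entropy is maximized by the uniform distribution.

Computing entropies:
H(A) = 0.4771 dits
H(B) = 0.2458 dits
H(C) = 0.4607 dits

The uniform distribution (where all probabilities equal 1/3) achieves the maximum entropy of log_10(3) = 0.4771 dits.

Distribution A has the highest entropy.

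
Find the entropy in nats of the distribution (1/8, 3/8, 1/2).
0.9743 nats

Shannon entropy is H(X) = -Σ p(x) log p(x).

For P = (1/8, 3/8, 1/2):
H = -1/8 × log_e(1/8) -3/8 × log_e(3/8) -1/2 × log_e(1/2)
H = 0.9743 nats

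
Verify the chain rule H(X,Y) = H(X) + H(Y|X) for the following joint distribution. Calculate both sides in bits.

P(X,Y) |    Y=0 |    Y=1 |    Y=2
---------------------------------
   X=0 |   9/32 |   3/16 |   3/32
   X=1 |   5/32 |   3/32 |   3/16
H(X,Y) = 2.4791, H(X) = 0.9887, H(Y|X) = 1.4904 (all in bits)

Chain rule: H(X,Y) = H(X) + H(Y|X)

Left side — joint entropy directly:
H(X,Y) = -Σ p(x,y) log p(x,y) = 2.4791 bits

Right side — compute H(Y|X) from the conditional distributions:
P(X) = (9/16, 7/16), so H(X) = 0.9887 bits
H(Y|X) = Σ_x P(X=x) · H(Y|X=x):
  P(Y|X=0) = (1/2, 1/3, 1/6), H(Y|X=0) = 1.4591, weight P(X=0) = 9/16
  P(Y|X=1) = (5/14, 3/14, 3/7), H(Y|X=1) = 1.5306, weight P(X=1) = 7/16
H(Y|X) = 1.4904 bits

H(X) + H(Y|X) = 0.9887 + 1.4904 = 2.4791 bits

Both sides equal 2.4791 bits. ✓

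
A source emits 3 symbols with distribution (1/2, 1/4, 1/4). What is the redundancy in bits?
0.0850 bits

Redundancy measures how far a source is from maximum entropy:
R = H_max - H(X)

Maximum entropy for 3 symbols: H_max = log_2(3) = 1.5850 bits
Actual entropy: H(X) = 1.5000 bits
Redundancy: R = 1.5850 - 1.5000 = 0.0850 bits

This redundancy represents potential for compression: the source could be compressed by 0.0850 bits per symbol.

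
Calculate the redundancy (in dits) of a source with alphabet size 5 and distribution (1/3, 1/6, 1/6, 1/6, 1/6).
0.0212 dits

Redundancy measures how far a source is from maximum entropy:
R = H_max - H(X)

Maximum entropy for 5 symbols: H_max = log_10(5) = 0.6990 dits
Actual entropy: H(X) = 0.6778 dits
Redundancy: R = 0.6990 - 0.6778 = 0.0212 dits

This redundancy represents potential for compression: the source could be compressed by 0.0212 dits per symbol.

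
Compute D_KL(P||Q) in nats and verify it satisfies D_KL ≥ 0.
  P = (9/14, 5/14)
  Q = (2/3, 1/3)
0.0013 nats

KL divergence satisfies the Gibbs inequality: D_KL(P||Q) ≥ 0 for all distributions P, Q.

D_KL(P||Q) = Σ p(x) log(p(x)/q(x))
Term by term:
  x=0: 9/14 × log_e[(9/14)/(2/3)] = -0.0234
  x=1: 5/14 × log_e[(5/14)/(1/3)] = 0.0246
D_KL(P||Q) = 0.0013 nats

D_KL(P||Q) = 0.0013 ≥ 0 ✓

This non-negativity is a fundamental property: relative entropy cannot be negative because it measures how different Q is from P.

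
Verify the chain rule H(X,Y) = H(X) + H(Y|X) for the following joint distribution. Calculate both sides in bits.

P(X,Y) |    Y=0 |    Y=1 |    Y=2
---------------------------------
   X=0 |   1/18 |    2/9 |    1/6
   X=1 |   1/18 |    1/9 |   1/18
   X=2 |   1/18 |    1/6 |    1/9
H(X,Y) = 2.9749, H(X) = 1.5305, H(Y|X) = 1.4444 (all in bits)

Chain rule: H(X,Y) = H(X) + H(Y|X)

Left side — joint entropy directly:
H(X,Y) = -Σ p(x,y) log p(x,y) = 2.9749 bits

Right side — compute H(Y|X) from the conditional distributions:
P(X) = (4/9, 2/9, 1/3), so H(X) = 1.5305 bits
H(Y|X) = Σ_x P(X=x) · H(Y|X=x):
  P(Y|X=0) = (1/8, 1/2, 3/8), H(Y|X=0) = 1.4056, weight P(X=0) = 4/9
  P(Y|X=1) = (1/4, 1/2, 1/4), H(Y|X=1) = 1.5000, weight P(X=1) = 2/9
  P(Y|X=2) = (1/6, 1/2, 1/3), H(Y|X=2) = 1.4591, weight P(X=2) = 1/3
H(Y|X) = 1.4444 bits

H(X) + H(Y|X) = 1.5305 + 1.4444 = 2.9749 bits

Both sides equal 2.9749 bits. ✓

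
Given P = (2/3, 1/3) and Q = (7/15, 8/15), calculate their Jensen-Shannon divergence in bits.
0.0296 bits

Jensen-Shannon divergence is:
JSD(P||Q) = 0.5 × D_KL(P||M) + 0.5 × D_KL(Q||M)
where M = 0.5 × (P + Q) is the mixture distribution.

M = 0.5 × (2/3, 1/3) + 0.5 × (7/15, 8/15) = (17/30, 13/30)

D_KL(P||M) = 0.0301 bits
D_KL(Q||M) = 0.0290 bits

JSD(P||Q) = 0.5 × 0.0301 + 0.5 × 0.0290 = 0.0296 bits

Unlike KL divergence, JSD is symmetric and bounded: 0 ≤ JSD ≤ log(2).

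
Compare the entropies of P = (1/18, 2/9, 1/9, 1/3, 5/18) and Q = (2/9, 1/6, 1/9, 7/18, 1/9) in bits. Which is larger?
Q

Computing entropies in bits:
H(P) = 2.1077
H(Q) = 2.1473

Distribution Q has higher entropy.

Intuition: The distribution closer to uniform (more spread out) has higher entropy.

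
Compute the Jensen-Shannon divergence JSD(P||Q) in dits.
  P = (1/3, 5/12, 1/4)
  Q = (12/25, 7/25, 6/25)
0.0058 dits

Jensen-Shannon divergence is:
JSD(P||Q) = 0.5 × D_KL(P||M) + 0.5 × D_KL(Q||M)
where M = 0.5 × (P + Q) is the mixture distribution.

M = 0.5 × (1/3, 5/12, 1/4) + 0.5 × (12/25, 7/25, 6/25) = (0.406667, 0.348333, 0.245)

D_KL(P||M) = 0.0058 dits
D_KL(Q||M) = 0.0059 dits

JSD(P||Q) = 0.5 × 0.0058 + 0.5 × 0.0059 = 0.0058 dits

Unlike KL divergence, JSD is symmetric and bounded: 0 ≤ JSD ≤ log(2).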